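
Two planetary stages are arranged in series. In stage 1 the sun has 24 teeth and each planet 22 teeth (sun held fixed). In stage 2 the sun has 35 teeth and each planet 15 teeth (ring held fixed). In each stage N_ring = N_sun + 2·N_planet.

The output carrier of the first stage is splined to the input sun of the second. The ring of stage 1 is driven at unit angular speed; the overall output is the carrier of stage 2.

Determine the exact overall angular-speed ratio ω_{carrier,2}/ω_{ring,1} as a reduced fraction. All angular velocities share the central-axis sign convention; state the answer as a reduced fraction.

119/460

Stage 1: N_ring = 24 + 2·22 = 68
Stage 1: 24(ω_s−ω_c) = −68(ω_r−ω_c),  ω_s=0, ω_r=1
Stage 1: 24(0−ω_c) = −68(1−ω_c)  ⇒  92ω_c = 68  ⇒  ω_c = 17/23
  ⇒ ω_c¹/ω_r¹ = 17/23
Stage 2: N_ring = 35 + 2·15 = 65
Stage 2: 35(ω_s−ω_c) = −65(ω_r−ω_c),  ω_r=0, ω_s=1
Stage 2: 35(1−ω_c) = −65(0−ω_c)  ⇒  100ω_c = 35  ⇒  ω_c = 7/20
  ⇒ ω_c²/ω_s² = 7/20
Coupling ω_s² = ω_c¹ ⇒ overall = 17/23 × 7/20 = 119/460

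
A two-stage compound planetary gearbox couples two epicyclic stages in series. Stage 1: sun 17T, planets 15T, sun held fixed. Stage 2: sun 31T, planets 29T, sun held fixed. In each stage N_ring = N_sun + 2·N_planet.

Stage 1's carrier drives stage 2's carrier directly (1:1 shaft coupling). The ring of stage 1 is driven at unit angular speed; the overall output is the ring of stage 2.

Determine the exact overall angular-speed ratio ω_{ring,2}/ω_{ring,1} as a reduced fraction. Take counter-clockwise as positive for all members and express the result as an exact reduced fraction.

Stage 1: N_ring = 17 + 2·15 = 47
Stage 1: 17(ω_s−ω_c) = −47(ω_r−ω_c),  ω_s=0, ω_r=1
Stage 1: 17(0−ω_c) = −47(1−ω_c)  ⇒  64ω_c = 47  ⇒  ω_c = 47/64
  ⇒ ω_c¹/ω_r¹ = 47/64
Stage 2: N_ring = 31 + 2·29 = 89
Stage 2: 31(ω_s−ω_c) = −89(ω_r−ω_c),  ω_s=0, ω_c=1
Stage 2: ω_r = 1 − (31/89)(0−1) = 120/89
  ⇒ ω_r²/ω_c² = 120/89
Coupling ω_c² = ω_c¹ ⇒ overall = 47/64 × 120/89 = 705/712

705/712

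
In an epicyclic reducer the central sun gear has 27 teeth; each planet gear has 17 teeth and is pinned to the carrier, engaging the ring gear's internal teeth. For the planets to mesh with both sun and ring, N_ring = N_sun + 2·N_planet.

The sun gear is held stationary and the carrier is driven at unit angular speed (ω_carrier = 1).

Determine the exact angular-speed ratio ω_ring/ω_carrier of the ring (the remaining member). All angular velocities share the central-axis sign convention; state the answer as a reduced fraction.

88/61

N_ring = 27 + 2·17 = 61
27(ω_s−ω_c) = −61(ω_r−ω_c),  ω_s=0, ω_c=1
ω_r = 1 − (27/61)(0−1) = 88/61
ω_r/ω_c = 88/61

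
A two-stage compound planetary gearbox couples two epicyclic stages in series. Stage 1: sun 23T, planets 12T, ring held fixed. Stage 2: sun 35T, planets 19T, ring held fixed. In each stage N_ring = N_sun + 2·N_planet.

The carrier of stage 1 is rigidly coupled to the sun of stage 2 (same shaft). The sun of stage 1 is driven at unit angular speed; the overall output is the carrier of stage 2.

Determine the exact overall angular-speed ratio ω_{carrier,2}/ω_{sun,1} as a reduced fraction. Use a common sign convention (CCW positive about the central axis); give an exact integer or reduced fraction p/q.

23/216

Stage 1: N_ring = 23 + 2·12 = 47
Stage 1: 23(ω_s−ω_c) = −47(ω_r−ω_c),  ω_r=0, ω_s=1
Stage 1: 23(1−ω_c) = −47(0−ω_c)  ⇒  70ω_c = 23  ⇒  ω_c = 23/70
  ⇒ ω_c¹/ω_s¹ = 23/70
Stage 2: N_ring = 35 + 2·19 = 73
Stage 2: 35(ω_s−ω_c) = −73(ω_r−ω_c),  ω_r=0, ω_s=1
Stage 2: 35(1−ω_c) = −73(0−ω_c)  ⇒  108ω_c = 35  ⇒  ω_c = 35/108
  ⇒ ω_c²/ω_s² = 35/108
Coupling ω_s² = ω_c¹ ⇒ overall = 23/70 × 35/108 = 23/216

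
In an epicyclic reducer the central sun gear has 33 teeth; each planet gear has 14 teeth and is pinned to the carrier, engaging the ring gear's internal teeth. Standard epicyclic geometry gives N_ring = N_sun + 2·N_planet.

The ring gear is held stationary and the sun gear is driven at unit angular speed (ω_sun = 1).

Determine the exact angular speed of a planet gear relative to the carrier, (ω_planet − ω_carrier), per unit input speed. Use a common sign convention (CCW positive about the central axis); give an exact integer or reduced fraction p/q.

-2013/1316

N_ring = 33 + 2·14 = 61
33(ω_s−ω_c) = −61(ω_r−ω_c),  ω_r=0, ω_s=1
33(1−ω_c) = −61(0−ω_c)  ⇒  94ω_c = 33  ⇒  ω_c = 33/94
sun–planet: 33·(1−33/94) = −14·(ω_p−ω_c)  ⇒  ω_p−ω_c = −(33/14)·(61/94) = -2013/1316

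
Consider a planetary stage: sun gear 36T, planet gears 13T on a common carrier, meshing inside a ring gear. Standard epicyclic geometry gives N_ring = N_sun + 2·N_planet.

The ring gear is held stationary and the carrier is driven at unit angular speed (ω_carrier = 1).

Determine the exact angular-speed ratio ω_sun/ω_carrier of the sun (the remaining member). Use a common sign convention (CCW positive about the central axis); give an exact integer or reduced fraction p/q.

N_ring = 36 + 2·13 = 62
36(ω_s−ω_c) = −62(ω_r−ω_c),  ω_r=0, ω_c=1
ω_s = 1 − (62/36)(0−1) = 49/18
ω_s/ω_c = 49/18

49/18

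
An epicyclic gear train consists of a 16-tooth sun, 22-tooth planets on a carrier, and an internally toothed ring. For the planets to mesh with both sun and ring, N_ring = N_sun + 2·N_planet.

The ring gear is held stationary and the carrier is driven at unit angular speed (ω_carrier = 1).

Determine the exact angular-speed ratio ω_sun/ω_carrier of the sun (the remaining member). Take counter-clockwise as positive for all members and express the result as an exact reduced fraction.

N_ring = 16 + 2·22 = 60
16(ω_s−ω_c) = −60(ω_r−ω_c),  ω_r=0, ω_c=1
ω_s = 1 − (60/16)(0−1) = 19/4
ω_s/ω_c = 19/4

19/4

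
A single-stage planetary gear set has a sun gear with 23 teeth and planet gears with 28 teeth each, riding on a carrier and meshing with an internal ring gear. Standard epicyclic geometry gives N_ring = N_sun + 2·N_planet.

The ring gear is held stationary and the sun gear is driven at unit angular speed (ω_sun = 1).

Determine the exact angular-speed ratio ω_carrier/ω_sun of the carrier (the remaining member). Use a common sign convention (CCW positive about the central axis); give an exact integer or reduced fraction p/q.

23/102

N_ring = 23 + 2·28 = 79
23(ω_s−ω_c) = −79(ω_r−ω_c),  ω_r=0, ω_s=1
23(1−ω_c) = −79(0−ω_c)  ⇒  102ω_c = 23  ⇒  ω_c = 23/102
ω_c/ω_s = 23/102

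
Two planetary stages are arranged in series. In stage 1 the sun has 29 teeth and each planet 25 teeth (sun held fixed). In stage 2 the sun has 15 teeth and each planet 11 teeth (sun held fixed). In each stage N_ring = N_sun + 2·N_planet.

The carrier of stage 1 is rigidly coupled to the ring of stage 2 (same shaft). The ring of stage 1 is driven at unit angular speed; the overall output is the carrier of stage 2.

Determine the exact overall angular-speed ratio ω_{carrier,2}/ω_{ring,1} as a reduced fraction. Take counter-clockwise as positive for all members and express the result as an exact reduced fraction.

Stage 1: N_ring = 29 + 2·25 = 79
Stage 1: 29(ω_s−ω_c) = −79(ω_r−ω_c),  ω_s=0, ω_r=1
Stage 1: 29(0−ω_c) = −79(1−ω_c)  ⇒  108ω_c = 79  ⇒  ω_c = 79/108
  ⇒ ω_c¹/ω_r¹ = 79/108
Stage 2: N_ring = 15 + 2·11 = 37
Stage 2: 15(ω_s−ω_c) = −37(ω_r−ω_c),  ω_s=0, ω_r=1
Stage 2: 15(0−ω_c) = −37(1−ω_c)  ⇒  52ω_c = 37  ⇒  ω_c = 37/52
  ⇒ ω_c²/ω_r² = 37/52
Coupling ω_r² = ω_c¹ ⇒ overall = 79/108 × 37/52 = 2923/5616

2923/5616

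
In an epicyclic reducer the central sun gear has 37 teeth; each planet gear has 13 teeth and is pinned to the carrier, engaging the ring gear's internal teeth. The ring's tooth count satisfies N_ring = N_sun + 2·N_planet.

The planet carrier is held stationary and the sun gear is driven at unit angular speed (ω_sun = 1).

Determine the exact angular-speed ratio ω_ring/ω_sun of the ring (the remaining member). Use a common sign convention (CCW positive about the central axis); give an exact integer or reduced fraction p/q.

N_ring = 37 + 2·13 = 63
37(ω_s−ω_c) = −63(ω_r−ω_c),  ω_c=0, ω_s=1
ω_r = 0 − (37/63)(1−0) = -37/63
ω_r/ω_s = -37/63

-37/63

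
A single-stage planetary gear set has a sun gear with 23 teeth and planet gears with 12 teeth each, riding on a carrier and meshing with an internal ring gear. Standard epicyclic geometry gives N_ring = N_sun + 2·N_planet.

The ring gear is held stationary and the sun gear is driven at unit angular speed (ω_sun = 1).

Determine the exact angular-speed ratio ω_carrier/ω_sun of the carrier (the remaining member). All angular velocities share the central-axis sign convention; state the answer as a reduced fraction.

23/70

N_ring = 23 + 2·12 = 47
23(ω_s−ω_c) = −47(ω_r−ω_c),  ω_r=0, ω_s=1
23(1−ω_c) = −47(0−ω_c)  ⇒  70ω_c = 23  ⇒  ω_c = 23/70
ω_c/ω_s = 23/70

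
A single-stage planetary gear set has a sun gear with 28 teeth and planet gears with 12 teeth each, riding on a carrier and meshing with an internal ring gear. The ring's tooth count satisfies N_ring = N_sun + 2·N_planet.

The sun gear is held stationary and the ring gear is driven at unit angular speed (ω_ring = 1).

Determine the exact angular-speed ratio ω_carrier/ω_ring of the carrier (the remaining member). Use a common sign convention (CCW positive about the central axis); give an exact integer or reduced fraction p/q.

N_ring = 28 + 2·12 = 52
28(ω_s−ω_c) = −52(ω_r−ω_c),  ω_s=0, ω_r=1
28(0−ω_c) = −52(1−ω_c)  ⇒  80ω_c = 52  ⇒  ω_c = 13/20
ω_c/ω_r = 13/20

13/20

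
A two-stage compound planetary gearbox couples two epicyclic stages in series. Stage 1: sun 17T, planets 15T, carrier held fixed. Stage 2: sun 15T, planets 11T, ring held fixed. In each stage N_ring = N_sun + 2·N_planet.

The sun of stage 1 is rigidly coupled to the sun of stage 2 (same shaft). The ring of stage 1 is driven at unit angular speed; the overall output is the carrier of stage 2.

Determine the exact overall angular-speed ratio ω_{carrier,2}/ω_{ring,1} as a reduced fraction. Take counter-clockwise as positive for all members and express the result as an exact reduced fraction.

Stage 1: N_ring = 17 + 2·15 = 47
Stage 1: 17(ω_s−ω_c) = −47(ω_r−ω_c),  ω_c=0, ω_r=1
Stage 1: ω_s = 0 − (47/17)(1−0) = -47/17
  ⇒ ω_s¹/ω_r¹ = -47/17
Stage 2: N_ring = 15 + 2·11 = 37
Stage 2: 15(ω_s−ω_c) = −37(ω_r−ω_c),  ω_r=0, ω_s=1
Stage 2: 15(1−ω_c) = −37(0−ω_c)  ⇒  52ω_c = 15  ⇒  ω_c = 15/52
  ⇒ ω_c²/ω_s² = 15/52
Coupling ω_s² = ω_s¹ ⇒ overall = -47/17 × 15/52 = -705/884

-705/884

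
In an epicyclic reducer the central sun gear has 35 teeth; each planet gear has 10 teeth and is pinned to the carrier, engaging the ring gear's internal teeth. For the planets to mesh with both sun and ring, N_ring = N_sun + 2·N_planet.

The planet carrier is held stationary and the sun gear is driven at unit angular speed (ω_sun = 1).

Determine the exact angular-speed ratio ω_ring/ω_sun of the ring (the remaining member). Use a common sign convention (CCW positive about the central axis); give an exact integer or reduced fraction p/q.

N_ring = 35 + 2·10 = 55
35(ω_s−ω_c) = −55(ω_r−ω_c),  ω_c=0, ω_s=1
ω_r = 0 − (35/55)(1−0) = -7/11
ω_r/ω_s = -7/11

-7/11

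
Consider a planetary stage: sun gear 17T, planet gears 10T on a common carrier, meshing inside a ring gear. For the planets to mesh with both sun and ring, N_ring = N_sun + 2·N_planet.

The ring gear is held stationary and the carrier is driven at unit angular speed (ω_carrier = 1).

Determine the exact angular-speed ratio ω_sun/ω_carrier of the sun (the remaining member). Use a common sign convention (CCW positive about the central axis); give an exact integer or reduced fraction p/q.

N_ring = 17 + 2·10 = 37
17(ω_s−ω_c) = −37(ω_r−ω_c),  ω_r=0, ω_c=1
ω_s = 1 − (37/17)(0−1) = 54/17
ω_s/ω_c = 54/17

54/17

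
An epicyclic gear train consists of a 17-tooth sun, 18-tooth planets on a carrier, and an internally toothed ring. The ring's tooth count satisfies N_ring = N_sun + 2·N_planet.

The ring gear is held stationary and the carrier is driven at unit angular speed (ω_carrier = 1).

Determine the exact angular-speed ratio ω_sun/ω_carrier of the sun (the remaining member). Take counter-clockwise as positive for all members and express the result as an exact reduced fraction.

N_ring = 17 + 2·18 = 53
17(ω_s−ω_c) = −53(ω_r−ω_c),  ω_r=0, ω_c=1
ω_s = 1 − (53/17)(0−1) = 70/17
ω_s/ω_c = 70/17

70/17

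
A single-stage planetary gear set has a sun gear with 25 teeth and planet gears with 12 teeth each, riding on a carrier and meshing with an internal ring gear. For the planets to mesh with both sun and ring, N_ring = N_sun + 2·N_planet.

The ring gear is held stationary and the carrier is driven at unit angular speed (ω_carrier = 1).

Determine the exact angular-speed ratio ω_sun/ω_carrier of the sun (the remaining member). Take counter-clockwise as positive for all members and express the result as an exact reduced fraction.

N_ring = 25 + 2·12 = 49
25(ω_s−ω_c) = −49(ω_r−ω_c),  ω_r=0, ω_c=1
ω_s = 1 − (49/25)(0−1) = 74/25
ω_s/ω_c = 74/25

74/25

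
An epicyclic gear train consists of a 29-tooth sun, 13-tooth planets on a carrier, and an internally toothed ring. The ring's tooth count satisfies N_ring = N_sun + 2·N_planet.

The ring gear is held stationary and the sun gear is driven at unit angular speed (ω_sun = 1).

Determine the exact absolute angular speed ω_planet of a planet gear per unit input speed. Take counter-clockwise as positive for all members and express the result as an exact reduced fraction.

-29/26

N_ring = 29 + 2·13 = 55
29(ω_s−ω_c) = −55(ω_r−ω_c),  ω_r=0, ω_s=1
29(1−ω_c) = −55(0−ω_c)  ⇒  84ω_c = 29  ⇒  ω_c = 29/84
sun–planet: 29·(1−29/84) = −13·(ω_p−ω_c)  ⇒  ω_p−ω_c = −(29/13)·(55/84) = -1595/1092
ω_p = 29/84 − 1595/1092 = -29/26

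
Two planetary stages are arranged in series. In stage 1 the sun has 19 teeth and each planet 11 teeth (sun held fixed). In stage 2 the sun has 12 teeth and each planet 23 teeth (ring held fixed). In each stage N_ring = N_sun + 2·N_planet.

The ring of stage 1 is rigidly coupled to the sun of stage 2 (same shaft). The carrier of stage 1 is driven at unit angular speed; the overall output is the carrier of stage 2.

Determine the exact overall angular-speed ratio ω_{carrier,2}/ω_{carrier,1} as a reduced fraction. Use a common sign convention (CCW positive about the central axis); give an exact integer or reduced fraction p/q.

72/287

Stage 1: N_ring = 19 + 2·11 = 41
Stage 1: 19(ω_s−ω_c) = −41(ω_r−ω_c),  ω_s=0, ω_c=1
Stage 1: ω_r = 1 − (19/41)(0−1) = 60/41
  ⇒ ω_r¹/ω_c¹ = 60/41
Stage 2: N_ring = 12 + 2·23 = 58
Stage 2: 12(ω_s−ω_c) = −58(ω_r−ω_c),  ω_r=0, ω_s=1
Stage 2: 12(1−ω_c) = −58(0−ω_c)  ⇒  70ω_c = 12  ⇒  ω_c = 6/35
  ⇒ ω_c²/ω_s² = 6/35
Coupling ω_s² = ω_r¹ ⇒ overall = 60/41 × 6/35 = 72/287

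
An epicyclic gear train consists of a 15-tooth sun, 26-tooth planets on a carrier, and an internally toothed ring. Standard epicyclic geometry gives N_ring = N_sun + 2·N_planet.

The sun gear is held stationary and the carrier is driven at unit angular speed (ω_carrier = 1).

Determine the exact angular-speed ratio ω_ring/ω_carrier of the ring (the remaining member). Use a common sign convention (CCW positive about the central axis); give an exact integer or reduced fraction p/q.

82/67

N_ring = 15 + 2·26 = 67
15(ω_s−ω_c) = −67(ω_r−ω_c),  ω_s=0, ω_c=1
ω_r = 1 − (15/67)(0−1) = 82/67
ω_r/ω_c = 82/67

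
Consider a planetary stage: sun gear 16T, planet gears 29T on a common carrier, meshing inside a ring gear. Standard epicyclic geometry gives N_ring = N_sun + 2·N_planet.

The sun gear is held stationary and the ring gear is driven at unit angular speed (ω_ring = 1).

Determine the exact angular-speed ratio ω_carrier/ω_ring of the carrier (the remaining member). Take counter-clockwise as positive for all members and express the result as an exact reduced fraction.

37/45

N_ring = 16 + 2·29 = 74
16(ω_s−ω_c) = −74(ω_r−ω_c),  ω_s=0, ω_r=1
16(0−ω_c) = −74(1−ω_c)  ⇒  90ω_c = 74  ⇒  ω_c = 37/45
ω_c/ω_r = 37/45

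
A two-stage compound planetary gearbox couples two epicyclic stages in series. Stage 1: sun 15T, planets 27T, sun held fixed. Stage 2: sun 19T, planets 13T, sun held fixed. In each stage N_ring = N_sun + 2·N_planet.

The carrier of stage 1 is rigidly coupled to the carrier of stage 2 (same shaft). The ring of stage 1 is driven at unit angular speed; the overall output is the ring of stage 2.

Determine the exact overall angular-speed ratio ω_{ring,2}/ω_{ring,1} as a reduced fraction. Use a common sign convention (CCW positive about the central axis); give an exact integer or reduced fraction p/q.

Stage 1: N_ring = 15 + 2·27 = 69
Stage 1: 15(ω_s−ω_c) = −69(ω_r−ω_c),  ω_s=0, ω_r=1
Stage 1: 15(0−ω_c) = −69(1−ω_c)  ⇒  84ω_c = 69  ⇒  ω_c = 23/28
  ⇒ ω_c¹/ω_r¹ = 23/28
Stage 2: N_ring = 19 + 2·13 = 45
Stage 2: 19(ω_s−ω_c) = −45(ω_r−ω_c),  ω_s=0, ω_c=1
Stage 2: ω_r = 1 − (19/45)(0−1) = 64/45
  ⇒ ω_r²/ω_c² = 64/45
Coupling ω_c² = ω_c¹ ⇒ overall = 23/28 × 64/45 = 368/315

368/315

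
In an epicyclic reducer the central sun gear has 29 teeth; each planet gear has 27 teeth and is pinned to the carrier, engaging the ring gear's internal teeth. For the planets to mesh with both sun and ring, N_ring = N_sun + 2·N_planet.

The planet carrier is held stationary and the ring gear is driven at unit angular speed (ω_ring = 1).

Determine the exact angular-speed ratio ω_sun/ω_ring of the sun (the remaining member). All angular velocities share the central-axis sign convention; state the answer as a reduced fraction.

N_ring = 29 + 2·27 = 83
29(ω_s−ω_c) = −83(ω_r−ω_c),  ω_c=0, ω_r=1
ω_s = 0 − (83/29)(1−0) = -83/29
ω_s/ω_r = -83/29

-83/29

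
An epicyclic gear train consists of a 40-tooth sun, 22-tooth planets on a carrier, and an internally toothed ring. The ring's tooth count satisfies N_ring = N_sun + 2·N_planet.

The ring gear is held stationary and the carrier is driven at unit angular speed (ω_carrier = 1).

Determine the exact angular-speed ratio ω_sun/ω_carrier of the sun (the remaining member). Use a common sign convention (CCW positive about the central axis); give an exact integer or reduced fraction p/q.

N_ring = 40 + 2·22 = 84
40(ω_s−ω_c) = −84(ω_r−ω_c),  ω_r=0, ω_c=1
ω_s = 1 − (84/40)(0−1) = 31/10
ω_s/ω_c = 31/10

31/10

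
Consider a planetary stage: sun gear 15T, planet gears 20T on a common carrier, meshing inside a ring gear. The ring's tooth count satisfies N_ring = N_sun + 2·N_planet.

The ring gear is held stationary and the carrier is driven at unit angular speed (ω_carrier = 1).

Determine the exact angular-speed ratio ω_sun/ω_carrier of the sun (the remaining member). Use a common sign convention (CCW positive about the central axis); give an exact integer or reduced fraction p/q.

N_ring = 15 + 2·20 = 55
15(ω_s−ω_c) = −55(ω_r−ω_c),  ω_r=0, ω_c=1
ω_s = 1 − (55/15)(0−1) = 14/3
ω_s/ω_c = 14/3

14/3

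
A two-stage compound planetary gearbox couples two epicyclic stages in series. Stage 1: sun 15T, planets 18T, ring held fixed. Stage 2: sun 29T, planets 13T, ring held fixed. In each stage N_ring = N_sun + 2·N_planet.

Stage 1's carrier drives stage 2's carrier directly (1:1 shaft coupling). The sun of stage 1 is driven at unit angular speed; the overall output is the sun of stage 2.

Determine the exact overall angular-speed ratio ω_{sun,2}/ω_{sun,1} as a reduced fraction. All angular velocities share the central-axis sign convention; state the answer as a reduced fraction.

210/319

Stage 1: N_ring = 15 + 2·18 = 51
Stage 1: 15(ω_s−ω_c) = −51(ω_r−ω_c),  ω_r=0, ω_s=1
Stage 1: 15(1−ω_c) = −51(0−ω_c)  ⇒  66ω_c = 15  ⇒  ω_c = 5/22
  ⇒ ω_c¹/ω_s¹ = 5/22
Stage 2: N_ring = 29 + 2·13 = 55
Stage 2: 29(ω_s−ω_c) = −55(ω_r−ω_c),  ω_r=0, ω_c=1
Stage 2: ω_s = 1 − (55/29)(0−1) = 84/29
  ⇒ ω_s²/ω_c² = 84/29
Coupling ω_c² = ω_c¹ ⇒ overall = 5/22 × 84/29 = 210/319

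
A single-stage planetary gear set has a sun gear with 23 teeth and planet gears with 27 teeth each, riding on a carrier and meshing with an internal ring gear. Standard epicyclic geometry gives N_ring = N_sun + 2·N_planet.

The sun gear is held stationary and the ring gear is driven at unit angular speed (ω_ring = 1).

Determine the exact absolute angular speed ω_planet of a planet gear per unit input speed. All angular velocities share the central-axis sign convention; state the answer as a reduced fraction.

N_ring = 23 + 2·27 = 77
23(ω_s−ω_c) = −77(ω_r−ω_c),  ω_s=0, ω_r=1
23(0−ω_c) = −77(1−ω_c)  ⇒  100ω_c = 77  ⇒  ω_c = 77/100
sun–planet: 23·(0−77/100) = −27·(ω_p−ω_c)  ⇒  ω_p−ω_c = −(23/27)·(-77/100) = 1771/2700
ω_p = 77/100 + 1771/2700 = 77/54

77/54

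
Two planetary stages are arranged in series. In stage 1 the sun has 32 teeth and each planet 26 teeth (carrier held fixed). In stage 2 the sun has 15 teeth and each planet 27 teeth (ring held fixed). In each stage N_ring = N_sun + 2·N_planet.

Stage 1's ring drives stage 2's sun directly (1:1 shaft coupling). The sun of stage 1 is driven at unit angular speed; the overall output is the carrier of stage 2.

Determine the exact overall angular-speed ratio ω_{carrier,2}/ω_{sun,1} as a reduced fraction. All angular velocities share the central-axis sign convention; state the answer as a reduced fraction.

Stage 1: N_ring = 32 + 2·26 = 84
Stage 1: 32(ω_s−ω_c) = −84(ω_r−ω_c),  ω_c=0, ω_s=1
Stage 1: ω_r = 0 − (32/84)(1−0) = -8/21
  ⇒ ω_r¹/ω_s¹ = -8/21
Stage 2: N_ring = 15 + 2·27 = 69
Stage 2: 15(ω_s−ω_c) = −69(ω_r−ω_c),  ω_r=0, ω_s=1
Stage 2: 15(1−ω_c) = −69(0−ω_c)  ⇒  84ω_c = 15  ⇒  ω_c = 5/28
  ⇒ ω_c²/ω_s² = 5/28
Coupling ω_s² = ω_r¹ ⇒ overall = -8/21 × 5/28 = -10/147

-10/147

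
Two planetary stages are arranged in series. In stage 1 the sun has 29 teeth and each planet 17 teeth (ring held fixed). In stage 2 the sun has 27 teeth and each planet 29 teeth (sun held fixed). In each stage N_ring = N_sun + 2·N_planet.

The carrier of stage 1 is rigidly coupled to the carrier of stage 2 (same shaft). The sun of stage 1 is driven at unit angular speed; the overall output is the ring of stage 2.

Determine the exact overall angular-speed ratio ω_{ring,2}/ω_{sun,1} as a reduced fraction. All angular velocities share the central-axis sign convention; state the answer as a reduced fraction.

Stage 1: N_ring = 29 + 2·17 = 63
Stage 1: 29(ω_s−ω_c) = −63(ω_r−ω_c),  ω_r=0, ω_s=1
Stage 1: 29(1−ω_c) = −63(0−ω_c)  ⇒  92ω_c = 29  ⇒  ω_c = 29/92
  ⇒ ω_c¹/ω_s¹ = 29/92
Stage 2: N_ring = 27 + 2·29 = 85
Stage 2: 27(ω_s−ω_c) = −85(ω_r−ω_c),  ω_s=0, ω_c=1
Stage 2: ω_r = 1 − (27/85)(0−1) = 112/85
  ⇒ ω_r²/ω_c² = 112/85
Coupling ω_c² = ω_c¹ ⇒ overall = 29/92 × 112/85 = 812/1955

812/1955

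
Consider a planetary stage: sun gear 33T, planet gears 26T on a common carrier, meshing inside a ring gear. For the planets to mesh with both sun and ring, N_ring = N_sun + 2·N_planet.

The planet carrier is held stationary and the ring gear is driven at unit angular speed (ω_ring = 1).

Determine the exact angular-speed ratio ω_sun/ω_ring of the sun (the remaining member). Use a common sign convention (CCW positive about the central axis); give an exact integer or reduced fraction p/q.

N_ring = 33 + 2·26 = 85
33(ω_s−ω_c) = −85(ω_r−ω_c),  ω_c=0, ω_r=1
ω_s = 0 − (85/33)(1−0) = -85/33
ω_s/ω_r = -85/33

-85/33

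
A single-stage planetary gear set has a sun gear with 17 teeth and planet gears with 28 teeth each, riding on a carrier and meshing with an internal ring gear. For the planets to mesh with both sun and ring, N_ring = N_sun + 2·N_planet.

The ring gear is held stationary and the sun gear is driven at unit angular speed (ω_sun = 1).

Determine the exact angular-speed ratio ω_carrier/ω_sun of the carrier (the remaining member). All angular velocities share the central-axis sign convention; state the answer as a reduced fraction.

N_ring = 17 + 2·28 = 73
17(ω_s−ω_c) = −73(ω_r−ω_c),  ω_r=0, ω_s=1
17(1−ω_c) = −73(0−ω_c)  ⇒  90ω_c = 17  ⇒  ω_c = 17/90
ω_c/ω_s = 17/90

17/90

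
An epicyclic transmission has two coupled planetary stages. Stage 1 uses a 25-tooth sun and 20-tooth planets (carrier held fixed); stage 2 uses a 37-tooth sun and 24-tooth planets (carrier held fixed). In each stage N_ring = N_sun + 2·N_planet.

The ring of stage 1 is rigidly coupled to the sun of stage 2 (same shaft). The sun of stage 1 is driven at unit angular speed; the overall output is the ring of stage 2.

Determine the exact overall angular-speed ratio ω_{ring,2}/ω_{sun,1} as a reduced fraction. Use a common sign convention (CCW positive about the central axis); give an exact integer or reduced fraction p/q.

37/221

Stage 1: N_ring = 25 + 2·20 = 65
Stage 1: 25(ω_s−ω_c) = −65(ω_r−ω_c),  ω_c=0, ω_s=1
Stage 1: ω_r = 0 − (25/65)(1−0) = -5/13
  ⇒ ω_r¹/ω_s¹ = -5/13
Stage 2: N_ring = 37 + 2·24 = 85
Stage 2: 37(ω_s−ω_c) = −85(ω_r−ω_c),  ω_c=0, ω_s=1
Stage 2: ω_r = 0 − (37/85)(1−0) = -37/85
  ⇒ ω_r²/ω_s² = -37/85
Coupling ω_s² = ω_r¹ ⇒ overall = -5/13 × -37/85 = 37/221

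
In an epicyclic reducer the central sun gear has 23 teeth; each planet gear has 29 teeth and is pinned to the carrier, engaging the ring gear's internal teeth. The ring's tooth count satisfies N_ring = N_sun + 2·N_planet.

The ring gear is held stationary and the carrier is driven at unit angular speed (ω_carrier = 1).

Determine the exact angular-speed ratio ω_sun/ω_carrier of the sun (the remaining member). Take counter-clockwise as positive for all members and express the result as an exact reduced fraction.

104/23

N_ring = 23 + 2·29 = 81
23(ω_s−ω_c) = −81(ω_r−ω_c),  ω_r=0, ω_c=1
ω_s = 1 − (81/23)(0−1) = 104/23
ω_s/ω_c = 104/23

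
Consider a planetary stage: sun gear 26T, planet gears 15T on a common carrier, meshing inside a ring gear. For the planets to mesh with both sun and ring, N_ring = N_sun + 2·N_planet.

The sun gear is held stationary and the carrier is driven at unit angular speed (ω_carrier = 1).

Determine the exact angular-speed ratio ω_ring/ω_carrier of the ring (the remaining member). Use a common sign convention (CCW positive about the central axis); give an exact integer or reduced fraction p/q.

N_ring = 26 + 2·15 = 56
26(ω_s−ω_c) = −56(ω_r−ω_c),  ω_s=0, ω_c=1
ω_r = 1 − (26/56)(0−1) = 41/28
ω_r/ω_c = 41/28

41/28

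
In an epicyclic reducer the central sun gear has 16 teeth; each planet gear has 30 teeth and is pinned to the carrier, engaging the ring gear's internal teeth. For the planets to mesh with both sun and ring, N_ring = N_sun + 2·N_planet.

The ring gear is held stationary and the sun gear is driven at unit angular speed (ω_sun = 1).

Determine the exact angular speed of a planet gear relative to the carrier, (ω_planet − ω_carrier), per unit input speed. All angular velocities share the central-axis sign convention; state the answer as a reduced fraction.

N_ring = 16 + 2·30 = 76
16(ω_s−ω_c) = −76(ω_r−ω_c),  ω_r=0, ω_s=1
16(1−ω_c) = −76(0−ω_c)  ⇒  92ω_c = 16  ⇒  ω_c = 4/23
sun–planet: 16·(1−4/23) = −30·(ω_p−ω_c)  ⇒  ω_p−ω_c = −(16/30)·(19/23) = -152/345

-152/345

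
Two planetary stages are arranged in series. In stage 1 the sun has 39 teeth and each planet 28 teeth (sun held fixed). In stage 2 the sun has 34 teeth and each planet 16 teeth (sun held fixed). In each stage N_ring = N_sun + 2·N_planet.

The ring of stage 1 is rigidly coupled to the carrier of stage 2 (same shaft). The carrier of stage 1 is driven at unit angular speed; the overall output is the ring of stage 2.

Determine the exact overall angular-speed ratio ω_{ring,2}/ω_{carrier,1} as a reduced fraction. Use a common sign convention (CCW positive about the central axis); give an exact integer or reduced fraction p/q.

1340/627

Stage 1: N_ring = 39 + 2·28 = 95
Stage 1: 39(ω_s−ω_c) = −95(ω_r−ω_c),  ω_s=0, ω_c=1
Stage 1: ω_r = 1 − (39/95)(0−1) = 134/95
  ⇒ ω_r¹/ω_c¹ = 134/95
Stage 2: N_ring = 34 + 2·16 = 66
Stage 2: 34(ω_s−ω_c) = −66(ω_r−ω_c),  ω_s=0, ω_c=1
Stage 2: ω_r = 1 − (34/66)(0−1) = 50/33
  ⇒ ω_r²/ω_c² = 50/33
Coupling ω_c² = ω_r¹ ⇒ overall = 134/95 × 50/33 = 1340/627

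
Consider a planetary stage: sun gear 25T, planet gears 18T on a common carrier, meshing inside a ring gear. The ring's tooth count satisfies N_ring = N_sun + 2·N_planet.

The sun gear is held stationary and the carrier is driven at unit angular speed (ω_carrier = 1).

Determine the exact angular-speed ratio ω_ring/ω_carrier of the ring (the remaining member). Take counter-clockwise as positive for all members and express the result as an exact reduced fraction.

86/61

N_ring = 25 + 2·18 = 61
25(ω_s−ω_c) = −61(ω_r−ω_c),  ω_s=0, ω_c=1
ω_r = 1 − (25/61)(0−1) = 86/61
ω_r/ω_c = 86/61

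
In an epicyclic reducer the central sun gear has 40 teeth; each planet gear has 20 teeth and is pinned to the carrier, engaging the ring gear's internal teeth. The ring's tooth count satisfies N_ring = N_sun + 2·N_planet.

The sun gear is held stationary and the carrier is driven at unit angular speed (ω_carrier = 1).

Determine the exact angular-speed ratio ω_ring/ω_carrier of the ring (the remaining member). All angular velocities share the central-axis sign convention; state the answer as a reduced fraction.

N_ring = 40 + 2·20 = 80
40(ω_s−ω_c) = −80(ω_r−ω_c),  ω_s=0, ω_c=1
ω_r = 1 − (40/80)(0−1) = 3/2
ω_r/ω_c = 3/2

3/2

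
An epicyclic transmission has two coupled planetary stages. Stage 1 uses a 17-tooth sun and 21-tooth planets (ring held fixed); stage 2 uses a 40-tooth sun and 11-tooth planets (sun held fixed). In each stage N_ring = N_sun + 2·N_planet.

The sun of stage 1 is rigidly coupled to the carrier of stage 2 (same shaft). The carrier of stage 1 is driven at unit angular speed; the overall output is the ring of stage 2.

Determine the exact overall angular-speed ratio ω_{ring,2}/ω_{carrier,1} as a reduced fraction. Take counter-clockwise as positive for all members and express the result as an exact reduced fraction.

Stage 1: N_ring = 17 + 2·21 = 59
Stage 1: 17(ω_s−ω_c) = −59(ω_r−ω_c),  ω_r=0, ω_c=1
Stage 1: ω_s = 1 − (59/17)(0−1) = 76/17
  ⇒ ω_s¹/ω_c¹ = 76/17
Stage 2: N_ring = 40 + 2·11 = 62
Stage 2: 40(ω_s−ω_c) = −62(ω_r−ω_c),  ω_s=0, ω_c=1
Stage 2: ω_r = 1 − (40/62)(0−1) = 51/31
  ⇒ ω_r²/ω_c² = 51/31
Coupling ω_c² = ω_s¹ ⇒ overall = 76/17 × 51/31 = 228/31

228/31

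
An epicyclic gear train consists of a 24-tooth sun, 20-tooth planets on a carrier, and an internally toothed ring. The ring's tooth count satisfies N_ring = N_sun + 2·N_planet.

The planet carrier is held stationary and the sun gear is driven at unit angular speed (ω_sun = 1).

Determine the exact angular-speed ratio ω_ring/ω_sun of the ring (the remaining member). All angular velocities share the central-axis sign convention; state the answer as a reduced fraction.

N_ring = 24 + 2·20 = 64
24(ω_s−ω_c) = −64(ω_r−ω_c),  ω_c=0, ω_s=1
ω_r = 0 − (24/64)(1−0) = -3/8
ω_r/ω_s = -3/8

-3/8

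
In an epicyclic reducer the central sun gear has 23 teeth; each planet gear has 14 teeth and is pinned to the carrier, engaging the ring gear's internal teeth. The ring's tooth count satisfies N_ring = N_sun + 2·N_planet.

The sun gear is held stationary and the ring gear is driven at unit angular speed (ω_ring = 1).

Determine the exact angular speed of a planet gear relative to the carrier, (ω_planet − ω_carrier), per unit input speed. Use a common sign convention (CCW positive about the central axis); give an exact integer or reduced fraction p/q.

1173/1036

N_ring = 23 + 2·14 = 51
23(ω_s−ω_c) = −51(ω_r−ω_c),  ω_s=0, ω_r=1
23(0−ω_c) = −51(1−ω_c)  ⇒  74ω_c = 51  ⇒  ω_c = 51/74
sun–planet: 23·(0−51/74) = −14·(ω_p−ω_c)  ⇒  ω_p−ω_c = −(23/14)·(-51/74) = 1173/1036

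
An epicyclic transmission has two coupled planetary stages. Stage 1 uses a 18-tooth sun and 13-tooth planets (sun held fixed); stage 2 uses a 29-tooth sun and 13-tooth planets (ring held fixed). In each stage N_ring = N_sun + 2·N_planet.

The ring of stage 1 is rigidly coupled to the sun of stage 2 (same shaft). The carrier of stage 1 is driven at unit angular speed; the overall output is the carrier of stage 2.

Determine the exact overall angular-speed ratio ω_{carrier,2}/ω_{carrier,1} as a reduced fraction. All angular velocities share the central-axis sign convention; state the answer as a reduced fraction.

899/1848

Stage 1: N_ring = 18 + 2·13 = 44
Stage 1: 18(ω_s−ω_c) = −44(ω_r−ω_c),  ω_s=0, ω_c=1
Stage 1: ω_r = 1 − (18/44)(0−1) = 31/22
  ⇒ ω_r¹/ω_c¹ = 31/22
Stage 2: N_ring = 29 + 2·13 = 55
Stage 2: 29(ω_s−ω_c) = −55(ω_r−ω_c),  ω_r=0, ω_s=1
Stage 2: 29(1−ω_c) = −55(0−ω_c)  ⇒  84ω_c = 29  ⇒  ω_c = 29/84
  ⇒ ω_c²/ω_s² = 29/84
Coupling ω_s² = ω_r¹ ⇒ overall = 31/22 × 29/84 = 899/1848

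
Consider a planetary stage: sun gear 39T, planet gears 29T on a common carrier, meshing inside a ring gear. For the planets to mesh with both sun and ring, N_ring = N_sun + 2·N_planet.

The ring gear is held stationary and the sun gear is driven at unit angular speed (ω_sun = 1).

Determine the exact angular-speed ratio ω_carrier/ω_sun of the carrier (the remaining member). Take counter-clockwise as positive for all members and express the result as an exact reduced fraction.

N_ring = 39 + 2·29 = 97
39(ω_s−ω_c) = −97(ω_r−ω_c),  ω_r=0, ω_s=1
39(1−ω_c) = −97(0−ω_c)  ⇒  136ω_c = 39  ⇒  ω_c = 39/136
ω_c/ω_s = 39/136

39/136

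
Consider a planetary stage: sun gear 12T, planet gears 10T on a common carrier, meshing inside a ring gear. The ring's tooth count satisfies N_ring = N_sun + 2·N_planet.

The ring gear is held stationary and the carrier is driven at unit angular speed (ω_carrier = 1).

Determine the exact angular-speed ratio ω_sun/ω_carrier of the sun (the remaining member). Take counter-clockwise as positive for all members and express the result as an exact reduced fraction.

N_ring = 12 + 2·10 = 32
12(ω_s−ω_c) = −32(ω_r−ω_c),  ω_r=0, ω_c=1
ω_s = 1 − (32/12)(0−1) = 11/3
ω_s/ω_c = 11/3

11/3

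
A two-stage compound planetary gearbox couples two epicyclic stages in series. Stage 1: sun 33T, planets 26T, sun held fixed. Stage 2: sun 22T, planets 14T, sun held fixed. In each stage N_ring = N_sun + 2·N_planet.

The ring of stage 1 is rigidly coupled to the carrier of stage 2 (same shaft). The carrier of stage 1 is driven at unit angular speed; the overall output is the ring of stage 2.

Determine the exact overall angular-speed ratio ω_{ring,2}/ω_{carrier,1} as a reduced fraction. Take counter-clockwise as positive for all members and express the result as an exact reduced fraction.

4248/2125

Stage 1: N_ring = 33 + 2·26 = 85
Stage 1: 33(ω_s−ω_c) = −85(ω_r−ω_c),  ω_s=0, ω_c=1
Stage 1: ω_r = 1 − (33/85)(0−1) = 118/85
  ⇒ ω_r¹/ω_c¹ = 118/85
Stage 2: N_ring = 22 + 2·14 = 50
Stage 2: 22(ω_s−ω_c) = −50(ω_r−ω_c),  ω_s=0, ω_c=1
Stage 2: ω_r = 1 − (22/50)(0−1) = 36/25
  ⇒ ω_r²/ω_c² = 36/25
Coupling ω_c² = ω_r¹ ⇒ overall = 118/85 × 36/25 = 4248/2125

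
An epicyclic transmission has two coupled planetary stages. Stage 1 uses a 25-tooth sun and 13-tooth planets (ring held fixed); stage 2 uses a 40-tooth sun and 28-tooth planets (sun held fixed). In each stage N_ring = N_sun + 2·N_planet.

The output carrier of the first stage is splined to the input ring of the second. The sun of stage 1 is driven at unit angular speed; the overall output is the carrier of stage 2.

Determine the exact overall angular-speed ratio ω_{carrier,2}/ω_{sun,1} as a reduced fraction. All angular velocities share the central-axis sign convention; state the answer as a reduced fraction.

75/323

Stage 1: N_ring = 25 + 2·13 = 51
Stage 1: 25(ω_s−ω_c) = −51(ω_r−ω_c),  ω_r=0, ω_s=1
Stage 1: 25(1−ω_c) = −51(0−ω_c)  ⇒  76ω_c = 25  ⇒  ω_c = 25/76
  ⇒ ω_c¹/ω_s¹ = 25/76
Stage 2: N_ring = 40 + 2·28 = 96
Stage 2: 40(ω_s−ω_c) = −96(ω_r−ω_c),  ω_s=0, ω_r=1
Stage 2: 40(0−ω_c) = −96(1−ω_c)  ⇒  136ω_c = 96  ⇒  ω_c = 12/17
  ⇒ ω_c²/ω_r² = 12/17
Coupling ω_r² = ω_c¹ ⇒ overall = 25/76 × 12/17 = 75/323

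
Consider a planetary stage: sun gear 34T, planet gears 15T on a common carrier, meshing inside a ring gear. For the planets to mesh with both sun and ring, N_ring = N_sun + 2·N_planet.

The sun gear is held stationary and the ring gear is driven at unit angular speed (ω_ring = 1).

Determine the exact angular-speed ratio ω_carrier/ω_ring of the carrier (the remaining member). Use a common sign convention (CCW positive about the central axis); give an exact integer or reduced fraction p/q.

32/49

N_ring = 34 + 2·15 = 64
34(ω_s−ω_c) = −64(ω_r−ω_c),  ω_s=0, ω_r=1
34(0−ω_c) = −64(1−ω_c)  ⇒  98ω_c = 64  ⇒  ω_c = 32/49
ω_c/ω_r = 32/49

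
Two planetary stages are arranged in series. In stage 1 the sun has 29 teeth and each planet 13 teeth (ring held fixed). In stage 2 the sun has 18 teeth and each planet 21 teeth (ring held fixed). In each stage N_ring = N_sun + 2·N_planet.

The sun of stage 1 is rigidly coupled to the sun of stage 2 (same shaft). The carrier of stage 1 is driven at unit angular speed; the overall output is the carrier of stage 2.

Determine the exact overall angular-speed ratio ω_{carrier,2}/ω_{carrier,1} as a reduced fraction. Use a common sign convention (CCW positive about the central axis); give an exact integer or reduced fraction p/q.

Stage 1: N_ring = 29 + 2·13 = 55
Stage 1: 29(ω_s−ω_c) = −55(ω_r−ω_c),  ω_r=0, ω_c=1
Stage 1: ω_s = 1 − (55/29)(0−1) = 84/29
  ⇒ ω_s¹/ω_c¹ = 84/29
Stage 2: N_ring = 18 + 2·21 = 60
Stage 2: 18(ω_s−ω_c) = −60(ω_r−ω_c),  ω_r=0, ω_s=1
Stage 2: 18(1−ω_c) = −60(0−ω_c)  ⇒  78ω_c = 18  ⇒  ω_c = 3/13
  ⇒ ω_c²/ω_s² = 3/13
Coupling ω_s² = ω_s¹ ⇒ overall = 84/29 × 3/13 = 252/377

252/377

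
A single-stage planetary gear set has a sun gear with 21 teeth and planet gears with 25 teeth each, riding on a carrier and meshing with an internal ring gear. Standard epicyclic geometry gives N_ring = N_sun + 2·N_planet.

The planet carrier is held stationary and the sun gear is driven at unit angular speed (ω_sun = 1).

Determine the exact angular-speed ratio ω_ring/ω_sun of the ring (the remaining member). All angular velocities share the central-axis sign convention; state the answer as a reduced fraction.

-21/71

N_ring = 21 + 2·25 = 71
21(ω_s−ω_c) = −71(ω_r−ω_c),  ω_c=0, ω_s=1
ω_r = 0 − (21/71)(1−0) = -21/71
ω_r/ω_s = -21/71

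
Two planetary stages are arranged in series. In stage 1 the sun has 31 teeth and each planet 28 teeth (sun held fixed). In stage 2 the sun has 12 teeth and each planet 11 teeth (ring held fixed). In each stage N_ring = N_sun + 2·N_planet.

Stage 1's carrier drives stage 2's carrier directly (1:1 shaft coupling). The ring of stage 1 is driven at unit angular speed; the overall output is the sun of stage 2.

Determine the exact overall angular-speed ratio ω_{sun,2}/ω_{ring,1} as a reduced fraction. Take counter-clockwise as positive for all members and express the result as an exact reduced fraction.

667/236

Stage 1: N_ring = 31 + 2·28 = 87
Stage 1: 31(ω_s−ω_c) = −87(ω_r−ω_c),  ω_s=0, ω_r=1
Stage 1: 31(0−ω_c) = −87(1−ω_c)  ⇒  118ω_c = 87  ⇒  ω_c = 87/118
  ⇒ ω_c¹/ω_r¹ = 87/118
Stage 2: N_ring = 12 + 2·11 = 34
Stage 2: 12(ω_s−ω_c) = −34(ω_r−ω_c),  ω_r=0, ω_c=1
Stage 2: ω_s = 1 − (34/12)(0−1) = 23/6
  ⇒ ω_s²/ω_c² = 23/6
Coupling ω_c² = ω_c¹ ⇒ overall = 87/118 × 23/6 = 667/236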